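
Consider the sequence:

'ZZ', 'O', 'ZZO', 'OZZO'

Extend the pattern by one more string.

From term 3 onward, concatenate the second-to-last term with the last: ZZ·O = ZZO, O·ZZO = OZZO, …
The next term joins ZZO and OZZO.

ZZOOZZO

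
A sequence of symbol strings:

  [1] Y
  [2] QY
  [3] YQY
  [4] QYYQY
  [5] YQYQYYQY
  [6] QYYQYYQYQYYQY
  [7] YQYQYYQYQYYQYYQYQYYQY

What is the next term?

QYYQYYQYQYYQYYQYQYYQYQYYQYYQYQYYQY

From term 3 onward, concatenate the second-to-last term with the last: Y·QY = YQY, QY·YQY = QYYQY, …
Continuing: QYYQYYQYQYYQY · YQYQYYQYQYYQYYQYQYYQY gives term 8.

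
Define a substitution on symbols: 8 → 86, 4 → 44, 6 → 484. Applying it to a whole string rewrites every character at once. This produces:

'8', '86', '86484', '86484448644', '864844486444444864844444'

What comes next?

Rewriting the 24 symbols of 864844486444444864844444 one by one yields 86 484 44 86 44 44 44 86 484 44 44 44 44 44 44 86 484 44 86 44 44 44 44 44; concatenated:

864844486444444864844444444444448648444864444444444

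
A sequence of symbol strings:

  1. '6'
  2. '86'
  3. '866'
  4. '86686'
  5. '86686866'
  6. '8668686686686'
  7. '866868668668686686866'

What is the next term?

8668686686686866868668668686686686

This is a Fibonacci-style word recurrence s(k) = s(k−1)·s(k−2): e.g. 86·6 = 866.
The next term joins 866868668668686686866 and 8668686686686.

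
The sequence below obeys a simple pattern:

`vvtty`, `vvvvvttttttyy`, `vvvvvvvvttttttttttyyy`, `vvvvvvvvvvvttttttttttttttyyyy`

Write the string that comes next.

The n-th term is 3n-1 v's then 4n-2 t's then n y's (n = 1, 2, …).
At n = 5 the blocks have lengths 14, 18, 5.

vvvvvvvvvvvvvvttttttttttttttttttyyyyy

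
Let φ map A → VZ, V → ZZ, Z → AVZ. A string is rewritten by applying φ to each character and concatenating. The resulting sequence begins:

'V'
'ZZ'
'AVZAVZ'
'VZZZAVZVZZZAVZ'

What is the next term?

Rewriting the 14 symbols of VZZZAVZVZZZAVZ one by one yields ZZ AVZ AVZ AVZ VZ ZZ AVZ ZZ AVZ AVZ AVZ VZ ZZ AVZ; concatenated:

ZZAVZAVZAVZVZZZAVZZZAVZAVZAVZVZZZAVZ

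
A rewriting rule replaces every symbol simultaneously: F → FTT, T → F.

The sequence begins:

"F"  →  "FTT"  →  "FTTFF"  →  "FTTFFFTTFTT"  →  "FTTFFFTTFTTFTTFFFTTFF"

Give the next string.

FTTFFFTTFTTFTTFFFTTFFFTTFFFTTFTTFTTFFFTTFTT

Applying the rule to each of the 21 symbols of FTTFFFTTFTTFTTFFFTTFF gives the pieces FTT F F FTT FTT FTT F F FTT F F FTT F F FTT FTT FTT F F FTT FTT, which concatenate to the answer.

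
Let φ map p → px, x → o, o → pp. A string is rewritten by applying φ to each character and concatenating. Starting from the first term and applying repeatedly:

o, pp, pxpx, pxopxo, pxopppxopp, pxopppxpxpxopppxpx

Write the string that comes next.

Rewriting the 18 symbols of pxopppxpxpxopppxpx one by one yields px o pp px px px o px o px o pp px px px o px o; concatenated:

pxopppxpxpxopxopxopppxpxpxopxo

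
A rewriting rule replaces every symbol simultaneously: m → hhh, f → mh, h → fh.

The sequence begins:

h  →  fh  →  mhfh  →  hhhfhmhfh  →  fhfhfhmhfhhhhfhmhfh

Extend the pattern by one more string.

Rewriting the 19 symbols of fhfhfhmhfhhhhfhmhfh one by one yields mh fh mh fh mh fh hhh fh mh fh fh fh fh mh fh hhh fh mh fh; concatenated:

mhfhmhfhmhfhhhhfhmhfhfhfhfhmhfhhhhfhmhfh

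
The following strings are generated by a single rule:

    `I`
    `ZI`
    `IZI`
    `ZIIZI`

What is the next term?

From term 3 onward, concatenate the second-to-last term with the last: I·ZI = IZI, ZI·IZI = ZIIZI, …
The next term joins IZI and ZIIZI.

IZIZIIZI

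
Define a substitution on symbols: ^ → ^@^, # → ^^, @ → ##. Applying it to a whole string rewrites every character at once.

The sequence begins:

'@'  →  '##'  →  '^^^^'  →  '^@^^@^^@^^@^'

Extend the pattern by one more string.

^@^##^@^^@^##^@^^@^##^@^^@^##^@^

Apply φ to ^@^^@^^@^^@^ symbol by symbol: ^→^@^, @→##, ^→^@^, ^→^@^, @→##, ^→^@^, ^→^@^, @→##, ^→^@^, ^→^@^, @→##, ^→^@^; joined: ^@^ ## ^@^ ^@^ ## ^@^ ^@^ ## ^@^ ^@^ ## ^@^.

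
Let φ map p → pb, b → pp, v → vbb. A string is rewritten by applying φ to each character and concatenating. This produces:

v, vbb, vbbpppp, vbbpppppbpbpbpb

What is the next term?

vbbpppppbpbpbpbpbpppbpppbpppbpp

Applying the rule to each of the 15 symbols of vbbpppppbpbpbpb gives the pieces vbb pp pp pb pb pb pb pb pp pb pp pb pp pb pp, which concatenate to the answer.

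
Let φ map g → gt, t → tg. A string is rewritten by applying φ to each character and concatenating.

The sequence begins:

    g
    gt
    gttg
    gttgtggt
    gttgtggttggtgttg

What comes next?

gttgtggttggtgttgtggtgttggttgtggt

φ(gttgtggttggtgttg) expands symbol-by-symbol to gt tg tg gt tg gt gt tg tg gt gt tg gt tg tg gt; joining the 16 pieces gives the next term.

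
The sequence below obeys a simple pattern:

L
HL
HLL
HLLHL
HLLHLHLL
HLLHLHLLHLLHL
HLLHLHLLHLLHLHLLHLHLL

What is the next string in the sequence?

From term 3 onward, concatenate the last term with the second-to-last: HL·L = HLL, HLL·HL = HLLHL, …
The next term joins HLLHLHLLHLLHLHLLHLHLL and HLLHLHLLHLLHL.

HLLHLHLLHLLHLHLLHLHLLHLLHLHLLHLLHL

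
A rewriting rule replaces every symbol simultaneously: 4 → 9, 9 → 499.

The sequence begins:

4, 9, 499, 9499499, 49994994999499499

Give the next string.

Rewriting the 17 symbols of 49994994999499499 one by one yields 9 499 499 499 9 499 499 9 499 499 499 9 499 499 9 499 499; concatenated:

94994994999499499949949949994994999499499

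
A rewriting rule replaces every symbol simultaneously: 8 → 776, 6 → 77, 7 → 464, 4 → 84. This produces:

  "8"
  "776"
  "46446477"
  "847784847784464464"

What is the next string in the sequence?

77684464464776847768446446477684847784847784

Applying the rule to each of the 18 symbols of 847784847784464464 gives the pieces 776 84 464 464 776 84 776 84 464 464 776 84 84 77 84 84 77 84, which concatenate to the answer.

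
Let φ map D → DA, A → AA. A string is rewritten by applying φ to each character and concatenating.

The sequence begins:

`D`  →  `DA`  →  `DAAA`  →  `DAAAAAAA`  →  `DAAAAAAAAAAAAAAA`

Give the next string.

Rewriting the 16 symbols of DAAAAAAAAAAAAAAA one by one yields DA AA AA AA AA AA AA AA AA AA AA AA AA AA AA AA; concatenated:

DAAAAAAAAAAAAAAAAAAAAAAAAAAAAAAA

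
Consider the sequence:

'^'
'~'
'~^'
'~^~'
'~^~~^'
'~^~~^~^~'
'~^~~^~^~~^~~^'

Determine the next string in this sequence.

~^~~^~^~~^~~^~^~~^~^~

Each term (from the third on) is the previous term followed by the one before it: term 3 = ~·^ = ~^.
Continuing: ~^~~^~^~~^~~^ · ~^~~^~^~ gives term 8.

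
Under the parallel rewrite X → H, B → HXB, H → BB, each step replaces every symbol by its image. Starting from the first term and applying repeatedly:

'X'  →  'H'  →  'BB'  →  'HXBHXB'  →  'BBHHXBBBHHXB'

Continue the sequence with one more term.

Rewriting each symbol of BBHHXBBBHHXB: B→HXB, B→HXB, H→BB, H→BB, X→H, B→HXB, B→HXB, B→HXB, H→BB, H→BB, X→H, B→HXB, which concatenates to HXB HXB BB BB H HXB HXB HXB BB BB H HXB.

HXBHXBBBBBHHXBHXBHXBBBBBHHXB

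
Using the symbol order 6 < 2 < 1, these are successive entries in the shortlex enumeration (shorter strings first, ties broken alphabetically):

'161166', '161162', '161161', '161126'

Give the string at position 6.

Advancing 2 positions from 161126 through 161126 → 161122 reaches term 6.

161121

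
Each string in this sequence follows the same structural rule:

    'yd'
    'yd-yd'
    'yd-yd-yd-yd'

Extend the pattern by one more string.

yd-yd-yd-yd-yd-yd-yd-yd

s(k+1) = s(k)·-·s(k) — each term doubles the last with '-' between the halves.
One more doubling of yd-yd-yd-yd gives the answer.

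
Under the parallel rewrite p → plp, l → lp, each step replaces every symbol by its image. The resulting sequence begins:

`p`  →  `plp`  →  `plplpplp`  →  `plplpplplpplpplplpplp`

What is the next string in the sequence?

plplpplplpplpplplpplplpplpplplpplpplplpplplpplpplplpplp

Applying the rule to each of the 21 symbols of plplpplplpplpplplpplp gives the pieces plp lp plp lp plp plp lp plp lp plp plp lp plp plp lp plp lp plp plp lp plp, which concatenate to the answer.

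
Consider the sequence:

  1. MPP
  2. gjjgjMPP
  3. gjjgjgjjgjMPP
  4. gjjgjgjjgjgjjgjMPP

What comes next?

The strings grow by a fixed prefix gjjgj each time.
Applying this once more to gjjgjgjjgjgjjgjMPP:

gjjgjgjjgjgjjgjgjjgjMPP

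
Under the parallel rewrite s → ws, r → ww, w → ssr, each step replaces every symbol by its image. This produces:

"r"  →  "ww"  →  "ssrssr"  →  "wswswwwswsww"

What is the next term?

Expanding wswswwwswsww: w→ssr, s→ws, w→ssr, s→ws, w→ssr, w→ssr, w→ssr, s→ws, w→ssr, s→ws, w→ssr, w→ssr. Concatenated: ssr ws ssr ws ssr ssr ssr ws ssr ws ssr ssr.

ssrwsssrwsssrssrssrwsssrwsssrssr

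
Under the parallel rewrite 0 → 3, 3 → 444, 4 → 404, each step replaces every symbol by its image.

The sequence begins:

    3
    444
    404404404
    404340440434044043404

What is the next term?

Replace each of the 21 characters of 404340440434044043404 in place — 404 3 404 444 404 3 404 404 3 404 444 404 3 404 404 3 404 444 404 3 404 — and concatenate.

404340444440434044043404444404340440434044444043404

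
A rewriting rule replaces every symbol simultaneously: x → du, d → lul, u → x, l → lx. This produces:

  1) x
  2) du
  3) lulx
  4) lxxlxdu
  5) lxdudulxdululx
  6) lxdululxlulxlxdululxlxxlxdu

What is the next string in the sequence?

lxdululxlxxlxdulxxlxdulxdululxlxxlxdulxdudulxdululx

Applying the rule to each of the 27 symbols of lxdululxlulxlxdululxlxxlxdu gives the pieces lx du lul x lx x lx du lx x lx du lx du lul x lx x lx du lx du du lx du lul x, which concatenate to the answer.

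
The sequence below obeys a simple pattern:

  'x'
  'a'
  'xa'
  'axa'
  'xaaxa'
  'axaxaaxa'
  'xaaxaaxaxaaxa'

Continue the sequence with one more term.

From term 3 onward, concatenate the second-to-last term with the last: x·a = xa, a·xa = axa, …
Continuing: axaxaaxa · xaaxaaxaxaaxa gives term 8.

axaxaaxaxaaxaaxaxaaxa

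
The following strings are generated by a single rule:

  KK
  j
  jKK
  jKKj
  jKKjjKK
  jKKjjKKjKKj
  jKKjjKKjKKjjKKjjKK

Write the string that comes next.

Each term (from the third on) is the previous term followed by the one before it: term 3 = j·KK = jKK.
So term 8 is jKKjjKKjKKjjKKjjKK·jKKjjKKjKKj.

jKKjjKKjKKjjKKjjKKjKKjjKKjKKj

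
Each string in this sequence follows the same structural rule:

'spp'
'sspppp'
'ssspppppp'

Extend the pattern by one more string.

sssspppppppp

Term n consists of n s's, followed by 2n p's (n = 1, 2, …).
Setting n = 4 gives 4, 8 characters in each block.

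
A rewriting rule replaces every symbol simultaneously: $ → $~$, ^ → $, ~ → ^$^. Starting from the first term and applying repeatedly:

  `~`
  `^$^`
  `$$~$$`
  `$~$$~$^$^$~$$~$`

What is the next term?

$~$^$^$~$$~$^$^$~$$$~$$$~$^$^$~$$~$^$^$~$

Replace each of the 15 characters of $~$$~$^$^$~$$~$ in place — $~$ ^$^ $~$ $~$ ^$^ $~$ $ $~$ $ $~$ ^$^ $~$ $~$ ^$^ $~$ — and concatenate.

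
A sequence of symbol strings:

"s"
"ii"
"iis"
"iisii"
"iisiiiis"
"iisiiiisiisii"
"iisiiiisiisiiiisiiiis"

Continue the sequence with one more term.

iisiiiisiisiiiisiiiisiisiiiisiisii

Each term (from the third on) is the previous term followed by the one before it: term 3 = ii·s = iis.
Continuing: iisiiiisiisiiiisiiiis · iisiiiisiisii gives term 8.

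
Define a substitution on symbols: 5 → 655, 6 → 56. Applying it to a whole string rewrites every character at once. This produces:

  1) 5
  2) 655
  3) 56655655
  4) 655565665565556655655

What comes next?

Applying the rule to each of the 21 symbols of 655565665565556655655 gives the pieces 56 655 655 655 56 655 56 56 655 655 56 655 655 655 56 56 655 655 56 655 655, which concatenate to the answer.

5665565565556655565665565556655655655565665565556655655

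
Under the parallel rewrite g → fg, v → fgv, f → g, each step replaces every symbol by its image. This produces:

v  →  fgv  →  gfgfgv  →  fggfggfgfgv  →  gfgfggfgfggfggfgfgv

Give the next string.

Applying the rule to each of the 19 symbols of gfgfggfgfggfggfgfgv gives the pieces fg g fg g fg fg g fg g fg fg g fg fg g fg g fg fgv, which concatenate to the answer.

fggfggfgfggfggfgfggfgfggfggfgfgv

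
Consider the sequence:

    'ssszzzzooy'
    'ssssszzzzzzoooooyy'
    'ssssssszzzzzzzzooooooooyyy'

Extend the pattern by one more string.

Each string has the form s^{2n+1} z^{2n+2} o^{3n-1} y^{n} (n = 1, 2, …).
For the next term, n = 4, so the run lengths are 9, 10, 11, 4.

ssssssssszzzzzzzzzzoooooooooooyyyy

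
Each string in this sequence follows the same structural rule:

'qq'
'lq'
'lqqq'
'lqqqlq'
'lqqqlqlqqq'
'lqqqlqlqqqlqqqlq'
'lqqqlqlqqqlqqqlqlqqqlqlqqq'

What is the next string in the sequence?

lqqqlqlqqqlqqqlqlqqqlqlqqqlqqqlqlqqqlqqqlq

This is a Fibonacci-style word recurrence s(k) = s(k−1)·s(k−2): e.g. lq·qq = lqqq.
The next term joins lqqqlqlqqqlqqqlqlqqqlqlqqq and lqqqlqlqqqlqqqlq.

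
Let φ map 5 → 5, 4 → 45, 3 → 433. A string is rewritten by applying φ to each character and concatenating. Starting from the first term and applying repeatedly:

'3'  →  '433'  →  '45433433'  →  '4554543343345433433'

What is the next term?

φ(4554543343345433433) expands symbol-by-symbol to 45 5 5 45 5 45 433 433 45 433 433 45 5 45 433 433 45 433 433; joining the 19 pieces gives the next term.

455545545433433454334334554543343345433433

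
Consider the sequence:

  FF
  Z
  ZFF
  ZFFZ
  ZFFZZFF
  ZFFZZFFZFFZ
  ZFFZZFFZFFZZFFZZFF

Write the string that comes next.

ZFFZZFFZFFZZFFZZFFZFFZZFFZFFZ

From term 3 onward, concatenate the last term with the second-to-last: Z·FF = ZFF, ZFF·Z = ZFFZ, …
The next term joins ZFFZZFFZFFZZFFZZFF and ZFFZZFFZFFZ.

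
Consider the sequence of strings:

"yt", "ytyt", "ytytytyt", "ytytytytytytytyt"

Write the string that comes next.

s(k+1) = s(k)·s(k) — each term doubles the last.
So the next term is two copies of ytytytytytytytyt.

ytytytytytytytytytytytytytytytyt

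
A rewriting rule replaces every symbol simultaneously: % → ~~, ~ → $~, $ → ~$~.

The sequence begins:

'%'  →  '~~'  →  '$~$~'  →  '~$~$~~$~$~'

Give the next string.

$~~$~$~~$~$~$~~$~$~~$~$~

Expanding ~$~$~~$~$~: ~→$~, $→~$~, ~→$~, $→~$~, ~→$~, ~→$~, $→~$~, ~→$~, $→~$~, ~→$~. Concatenated: $~ ~$~ $~ ~$~ $~ $~ ~$~ $~ ~$~ $~.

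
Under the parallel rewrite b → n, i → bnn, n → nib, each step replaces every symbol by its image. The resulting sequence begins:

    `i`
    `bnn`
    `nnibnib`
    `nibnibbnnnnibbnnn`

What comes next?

nibbnnnnibbnnnnnibnibnibnibbnnnnnibnibnib

φ(nibnibbnnnnibbnnn) expands symbol-by-symbol to nib bnn n nib bnn n n nib nib nib nib bnn n n nib nib nib; joining the 17 pieces gives the next term.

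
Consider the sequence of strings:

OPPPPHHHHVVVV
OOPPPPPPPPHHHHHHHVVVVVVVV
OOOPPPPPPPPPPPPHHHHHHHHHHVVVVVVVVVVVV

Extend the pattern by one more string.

OOOOPPPPPPPPPPPPPPPPHHHHHHHHHHHHHVVVVVVVVVVVVVVVV

Each string has the form O^{n} P^{4n} H^{3n+1} V^{4n} (n = 1, 2, …).
Setting n = 4 gives 4, 16, 13, 16 characters in each block.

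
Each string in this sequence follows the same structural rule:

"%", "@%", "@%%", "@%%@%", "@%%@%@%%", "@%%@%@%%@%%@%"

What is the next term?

@%%@%@%%@%%@%@%%@%@%%

Each term (from the third on) is the previous term followed by the one before it: term 3 = @%·% = @%%.
The next term joins @%%@%@%%@%%@% and @%%@%@%%.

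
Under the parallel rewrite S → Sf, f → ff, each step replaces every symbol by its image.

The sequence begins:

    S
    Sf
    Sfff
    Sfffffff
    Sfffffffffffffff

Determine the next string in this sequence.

Rewriting the 16 symbols of Sfffffffffffffff one by one yields Sf ff ff ff ff ff ff ff ff ff ff ff ff ff ff ff; concatenated:

Sfffffffffffffffffffffffffffffff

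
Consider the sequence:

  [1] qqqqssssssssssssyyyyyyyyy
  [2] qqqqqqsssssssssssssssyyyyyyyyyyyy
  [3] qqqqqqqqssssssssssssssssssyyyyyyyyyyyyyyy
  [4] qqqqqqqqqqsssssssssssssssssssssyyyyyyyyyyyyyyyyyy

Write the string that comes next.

qqqqqqqqqqqqssssssssssssssssssssssssyyyyyyyyyyyyyyyyyyyyy

Each string has the form q^{2n-2} s^{3n+3} y^{3n}, where the shown terms are n = 3, 4, 5, 6.
For the next term, n = 7, so the run lengths are 12, 24, 21.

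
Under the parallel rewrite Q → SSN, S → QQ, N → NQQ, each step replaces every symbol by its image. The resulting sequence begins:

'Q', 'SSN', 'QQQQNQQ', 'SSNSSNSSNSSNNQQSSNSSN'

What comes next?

Replace each of the 21 characters of SSNSSNSSNSSNNQQSSNSSN in place — QQ QQ NQQ QQ QQ NQQ QQ QQ NQQ QQ QQ NQQ NQQ SSN SSN QQ QQ NQQ QQ QQ NQQ — and concatenate.

QQQQNQQQQQQNQQQQQQNQQQQQQNQQNQQSSNSSNQQQQNQQQQQQNQQ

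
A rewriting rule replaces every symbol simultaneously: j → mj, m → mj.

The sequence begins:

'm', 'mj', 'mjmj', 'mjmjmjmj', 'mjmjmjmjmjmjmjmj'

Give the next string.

φ(mjmjmjmjmjmjmjmj) expands symbol-by-symbol to mj mj mj mj mj mj mj mj mj mj mj mj mj mj mj mj; joining the 16 pieces gives the next term.

mjmjmjmjmjmjmjmjmjmjmjmjmjmjmjmj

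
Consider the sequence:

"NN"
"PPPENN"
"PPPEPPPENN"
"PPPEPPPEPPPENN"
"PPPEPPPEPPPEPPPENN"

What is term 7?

PPPEPPPEPPPEPPPEPPPEPPPENN

Each term is the previous one with PPPE prepended.
From PPPEPPPEPPPEPPPENN, 2 further steps: PPPEPPPEPPPEPPPENN → PPPEPPPEPPPEPPPEPPPENN → (answer).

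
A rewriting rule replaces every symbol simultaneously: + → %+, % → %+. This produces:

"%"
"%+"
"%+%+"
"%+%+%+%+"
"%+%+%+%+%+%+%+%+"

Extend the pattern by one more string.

φ(%+%+%+%+%+%+%+%+) expands symbol-by-symbol to %+ %+ %+ %+ %+ %+ %+ %+ %+ %+ %+ %+ %+ %+ %+ %+; joining the 16 pieces gives the next term.

%+%+%+%+%+%+%+%+%+%+%+%+%+%+%+%+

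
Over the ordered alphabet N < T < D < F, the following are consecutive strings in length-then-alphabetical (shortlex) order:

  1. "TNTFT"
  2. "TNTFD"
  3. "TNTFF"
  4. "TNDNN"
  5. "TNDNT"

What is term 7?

Stepping forward 2 times from TNDNT: TNDNT → TNDND, then the target.

TNDNF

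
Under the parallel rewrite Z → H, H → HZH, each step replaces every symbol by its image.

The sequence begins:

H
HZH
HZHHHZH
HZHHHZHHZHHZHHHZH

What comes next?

Replace each of the 17 characters of HZHHHZHHZHHZHHHZH in place — HZH H HZH HZH HZH H HZH HZH H HZH HZH H HZH HZH HZH H HZH — and concatenate.

HZHHHZHHZHHZHHHZHHZHHHZHHZHHHZHHZHHZHHHZH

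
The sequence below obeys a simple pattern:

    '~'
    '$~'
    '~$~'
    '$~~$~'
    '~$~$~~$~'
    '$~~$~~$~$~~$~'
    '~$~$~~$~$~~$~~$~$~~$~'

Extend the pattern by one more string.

$~~$~~$~$~~$~~$~$~~$~$~~$~~$~$~~$~

Each term (from the third on) is the two preceding terms concatenated in order: term 3 = ~·$~ = ~$~.
So term 8 is $~~$~~$~$~~$~·~$~$~~$~$~~$~~$~$~~$~.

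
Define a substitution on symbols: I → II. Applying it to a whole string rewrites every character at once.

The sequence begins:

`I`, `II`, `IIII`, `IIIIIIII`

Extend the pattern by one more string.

Apply φ to IIIIIIII symbol by symbol: I→II, I→II, I→II, I→II, I→II, I→II, I→II, I→II; joined: II II II II II II II II.

IIIIIIIIIIIIIIII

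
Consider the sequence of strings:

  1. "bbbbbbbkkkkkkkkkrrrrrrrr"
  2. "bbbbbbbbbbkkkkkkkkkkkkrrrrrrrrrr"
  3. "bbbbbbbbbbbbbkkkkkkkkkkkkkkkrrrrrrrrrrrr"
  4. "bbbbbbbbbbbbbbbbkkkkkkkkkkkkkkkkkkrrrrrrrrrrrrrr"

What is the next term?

bbbbbbbbbbbbbbbbbbbkkkkkkkkkkkkkkkkkkkkkrrrrrrrrrrrrrrrr

Reading off run lengths: b runs 7, 10, 13, 16; k runs 9, 12, 15, 18; r runs 8, 10, 12, 14 — each is linear in n, where the shown terms are n = 3, 4, 5, 6.
At n = 7 the blocks have lengths 19, 21, 16.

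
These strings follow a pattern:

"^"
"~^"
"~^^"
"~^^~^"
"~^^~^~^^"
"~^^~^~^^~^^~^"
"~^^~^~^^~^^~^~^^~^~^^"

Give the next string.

This is a Fibonacci-style word recurrence s(k) = s(k−1)·s(k−2): e.g. ~^·^ = ~^^.
So term 8 is ~^^~^~^^~^^~^~^^~^~^^·~^^~^~^^~^^~^.

~^^~^~^^~^^~^~^^~^~^^~^^~^~^^~^^~^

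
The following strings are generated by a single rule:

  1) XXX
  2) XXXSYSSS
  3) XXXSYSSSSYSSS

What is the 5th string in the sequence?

Each term is the previous one with SYSSS appended.
From XXXSYSSSSYSSS, 2 further steps: XXXSYSSSSYSSS → XXXSYSSSSYSSSSYSSS → (answer).

XXXSYSSSSYSSSSYSSSSYSSS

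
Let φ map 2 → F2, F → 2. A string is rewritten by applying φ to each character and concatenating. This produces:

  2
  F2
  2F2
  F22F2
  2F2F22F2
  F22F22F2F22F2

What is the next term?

Rewriting the 13 symbols of F22F22F2F22F2 one by one yields 2 F2 F2 2 F2 F2 2 F2 2 F2 F2 2 F2; concatenated:

2F2F22F2F22F22F2F22F2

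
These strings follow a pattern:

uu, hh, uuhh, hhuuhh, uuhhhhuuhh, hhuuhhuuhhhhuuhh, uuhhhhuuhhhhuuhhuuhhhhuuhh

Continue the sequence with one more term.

From term 3 onward, concatenate the second-to-last term with the last: uu·hh = uuhh, hh·uuhh = hhuuhh, …
Continuing: hhuuhhuuhhhhuuhh · uuhhhhuuhhhhuuhhuuhhhhuuhh gives term 8.

hhuuhhuuhhhhuuhhuuhhhhuuhhhhuuhhuuhhhhuuhh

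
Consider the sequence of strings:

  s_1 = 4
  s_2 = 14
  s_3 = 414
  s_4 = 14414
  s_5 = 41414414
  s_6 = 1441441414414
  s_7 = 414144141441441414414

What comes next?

1441441414414414144141441441414414

From term 3 onward, concatenate the second-to-last term with the last: 4·14 = 414, 14·414 = 14414, …
Continuing: 1441441414414 · 414144141441441414414 gives term 8.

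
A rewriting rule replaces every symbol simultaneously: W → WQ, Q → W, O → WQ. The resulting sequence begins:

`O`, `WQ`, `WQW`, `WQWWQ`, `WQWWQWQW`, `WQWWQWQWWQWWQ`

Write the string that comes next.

Rewriting the 13 symbols of WQWWQWQWWQWWQ one by one yields WQ W WQ WQ W WQ W WQ WQ W WQ WQ W; concatenated:

WQWWQWQWWQWWQWQWWQWQW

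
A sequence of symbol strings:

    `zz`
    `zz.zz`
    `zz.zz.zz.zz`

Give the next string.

zz.zz.zz.zz.zz.zz.zz.zz

s(k+1) = s(k)·.·s(k) — each term doubles the last with '.' between the halves.
One more doubling of zz.zz.zz.zz gives the answer.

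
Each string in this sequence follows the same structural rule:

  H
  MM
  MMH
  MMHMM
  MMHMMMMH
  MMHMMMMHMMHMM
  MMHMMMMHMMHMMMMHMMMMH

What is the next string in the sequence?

Each term (from the third on) is the previous term followed by the one before it: term 3 = MM·H = MMH.
So term 8 is MMHMMMMHMMHMMMMHMMMMH·MMHMMMMHMMHMM.

MMHMMMMHMMHMMMMHMMMMHMMHMMMMHMMHMM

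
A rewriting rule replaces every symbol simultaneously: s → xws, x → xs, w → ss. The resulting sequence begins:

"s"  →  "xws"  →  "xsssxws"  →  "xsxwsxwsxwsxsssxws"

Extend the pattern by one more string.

xsxwsxsssxwsxsssxwsxsssxwsxsxwsxwsxwsxsssxws

Replace each of the 18 characters of xsxwsxwsxwsxsssxws in place — xs xws xs ss xws xs ss xws xs ss xws xs xws xws xws xs ss xws — and concatenate.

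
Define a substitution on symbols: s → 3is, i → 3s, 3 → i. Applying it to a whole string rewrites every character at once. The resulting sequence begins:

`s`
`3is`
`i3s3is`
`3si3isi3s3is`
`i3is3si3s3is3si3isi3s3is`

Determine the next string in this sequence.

3si3s3isi3is3si3isi3s3isi3is3si3s3is3si3isi3s3is

Applying the rule to each of the 24 symbols of i3is3si3s3is3si3isi3s3is gives the pieces 3s i 3s 3is i 3is 3s i 3is i 3s 3is i 3is 3s i 3s 3is 3s i 3is i 3s 3is, which concatenate to the answer.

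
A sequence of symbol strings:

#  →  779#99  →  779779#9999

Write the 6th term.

Each term wraps the previous one in 779 on the left and 99 on the right.
From 779779#9999, 3 further steps: 779779#9999 → 779779779#999999 → 779779779779#99999999 → (answer).

779779779779779#9999999999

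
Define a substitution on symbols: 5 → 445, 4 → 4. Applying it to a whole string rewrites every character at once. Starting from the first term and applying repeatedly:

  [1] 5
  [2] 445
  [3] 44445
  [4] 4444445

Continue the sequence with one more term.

444444445

Apply φ to 4444445 symbol by symbol: 4→4, 4→4, 4→4, 4→4, 4→4, 4→4, 5→445; joined: 4 4 4 4 4 4 445.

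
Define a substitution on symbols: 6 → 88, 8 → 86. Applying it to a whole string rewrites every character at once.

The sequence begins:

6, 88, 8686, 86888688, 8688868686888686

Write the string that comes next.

86888686868886888688868686888688

Replace each of the 16 characters of 8688868686888686 in place — 86 88 86 86 86 88 86 88 86 88 86 86 86 88 86 88 — and concatenate.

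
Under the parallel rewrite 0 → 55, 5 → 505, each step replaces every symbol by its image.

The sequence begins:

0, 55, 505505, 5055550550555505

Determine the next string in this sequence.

Applying the rule to each of the 16 symbols of 5055550550555505 gives the pieces 505 55 505 505 505 505 55 505 505 55 505 505 505 505 55 505, which concatenate to the answer.

50555505505505505555055055550550550550555505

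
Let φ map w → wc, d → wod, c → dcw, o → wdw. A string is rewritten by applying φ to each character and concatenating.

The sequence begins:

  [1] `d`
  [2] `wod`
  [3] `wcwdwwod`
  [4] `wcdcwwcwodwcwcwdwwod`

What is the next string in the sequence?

Applying the rule to each of the 20 symbols of wcdcwwcwodwcwcwdwwod gives the pieces wc dcw wod dcw wc wc dcw wc wdw wod wc dcw wc dcw wc wod wc wc wdw wod, which concatenate to the answer.

wcdcwwoddcwwcwcdcwwcwdwwodwcdcwwcdcwwcwodwcwcwdwwod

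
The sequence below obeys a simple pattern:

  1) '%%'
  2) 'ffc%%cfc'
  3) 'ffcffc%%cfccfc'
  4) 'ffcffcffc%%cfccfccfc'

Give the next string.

Each term wraps the previous one in ffc on the left and cfc on the right.
Applying this once more to ffcffcffc%%cfccfccfc:

ffcffcffcffc%%cfccfccfccfc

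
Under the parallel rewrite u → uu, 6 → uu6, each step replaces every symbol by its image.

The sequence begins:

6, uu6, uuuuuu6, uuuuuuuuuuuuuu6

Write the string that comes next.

uuuuuuuuuuuuuuuuuuuuuuuuuuuuuu6

Replace each of the 15 characters of uuuuuuuuuuuuuu6 in place — uu uu uu uu uu uu uu uu uu uu uu uu uu uu uu6 — and concatenate.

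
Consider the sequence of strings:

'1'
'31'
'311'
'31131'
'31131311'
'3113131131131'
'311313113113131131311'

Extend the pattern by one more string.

Each term (from the third on) is the previous term followed by the one before it: term 3 = 31·1 = 311.
So term 8 is 311313113113131131311·3113131131131.

3113131131131311313113113131131131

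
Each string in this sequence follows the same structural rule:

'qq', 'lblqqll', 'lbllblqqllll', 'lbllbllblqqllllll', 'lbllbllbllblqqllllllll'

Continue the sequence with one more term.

Every step adds lbl to the front and ll to the end of the previous string.
Applying this once more to lbllbllbllblqqllllllll:

lbllbllbllbllblqqllllllllll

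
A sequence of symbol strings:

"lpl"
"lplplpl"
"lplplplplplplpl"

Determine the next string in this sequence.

Each string is two copies of the previous one joined by 'p'.
So the next term is two copies of lplplplplplplpl with 'p' between the halves.

lplplplplplplplplplplplplplplpl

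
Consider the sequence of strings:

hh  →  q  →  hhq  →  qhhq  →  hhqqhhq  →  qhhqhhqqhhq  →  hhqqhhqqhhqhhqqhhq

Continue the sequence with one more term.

qhhqhhqqhhqhhqqhhqqhhqhhqqhhq

From term 3 onward, concatenate the second-to-last term with the last: hh·q = hhq, q·hhq = qhhq, …
So term 8 is qhhqhhqqhhq·hhqqhhqqhhqhhqqhhq.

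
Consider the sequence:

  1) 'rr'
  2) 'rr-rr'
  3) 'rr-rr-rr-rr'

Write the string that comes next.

Every step duplicates the string with '-' between the halves.
One more doubling of rr-rr-rr-rr gives the answer.

rr-rr-rr-rr-rr-rr-rr-rr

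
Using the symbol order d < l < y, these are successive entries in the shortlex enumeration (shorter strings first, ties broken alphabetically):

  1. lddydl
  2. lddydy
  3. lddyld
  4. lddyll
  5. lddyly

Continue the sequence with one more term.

lddyyd

Treat lddyly as a base-3 numeral over the given alphabet and add one, carrying through any trailing y's.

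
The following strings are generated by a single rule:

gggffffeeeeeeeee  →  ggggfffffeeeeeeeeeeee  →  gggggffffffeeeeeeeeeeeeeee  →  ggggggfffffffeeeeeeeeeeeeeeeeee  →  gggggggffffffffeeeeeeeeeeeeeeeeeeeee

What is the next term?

Reading off run lengths: g runs 3, 4, 5, 6, 7; f runs 4, 5, 6, 7, 8; e runs 9, 12, 15, 18, 21 — each is linear in n, where the shown terms are n = 3, 4, 5, 6, 7.
Setting n = 8 gives 8, 9, 24 characters in each block.

ggggggggfffffffffeeeeeeeeeeeeeeeeeeeeeeee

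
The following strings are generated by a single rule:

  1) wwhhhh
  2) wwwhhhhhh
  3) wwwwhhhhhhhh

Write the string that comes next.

The n-th term is n w's then 2n h's, where the shown terms are n = 2, 3, 4.
Setting n = 5 gives 5, 10 characters in each block.

wwwwwhhhhhhhhhh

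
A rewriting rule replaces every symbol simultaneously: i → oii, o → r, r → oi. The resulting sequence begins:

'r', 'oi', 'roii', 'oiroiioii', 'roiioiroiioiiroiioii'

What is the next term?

Rewriting the 20 symbols of roiioiroiioiiroiioii one by one yields oi r oii oii r oii oi r oii oii r oii oii oi r oii oii r oii oii; concatenated:

oiroiioiiroiioiroiioiiroiioiioiroiioiiroiioii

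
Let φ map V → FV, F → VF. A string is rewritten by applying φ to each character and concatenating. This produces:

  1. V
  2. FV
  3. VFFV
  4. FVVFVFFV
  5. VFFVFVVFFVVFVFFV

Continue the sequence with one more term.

Rewriting the 16 symbols of VFFVFVVFFVVFVFFV one by one yields FV VF VF FV VF FV FV VF VF FV FV VF FV VF VF FV; concatenated:

FVVFVFFVVFFVFVVFVFFVFVVFFVVFVFFV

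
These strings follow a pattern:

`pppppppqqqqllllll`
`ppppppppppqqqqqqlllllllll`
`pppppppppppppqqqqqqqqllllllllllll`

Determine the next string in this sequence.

ppppppppppppppppqqqqqqqqqqlllllllllllllll

Reading off run lengths: p runs 7, 10, 13; q runs 4, 6, 8; l runs 6, 9, 12 — each is linear in n, where the shown terms are n = 2, 3, 4.
For the next term, n = 5, so the run lengths are 16, 10, 15.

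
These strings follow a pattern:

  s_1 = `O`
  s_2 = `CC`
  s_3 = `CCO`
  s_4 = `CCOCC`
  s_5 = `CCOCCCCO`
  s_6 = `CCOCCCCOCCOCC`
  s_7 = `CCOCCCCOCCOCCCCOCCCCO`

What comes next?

From term 3 onward, concatenate the last term with the second-to-last: CC·O = CCO, CCO·CC = CCOCC, …
Continuing: CCOCCCCOCCOCCCCOCCCCO · CCOCCCCOCCOCC gives term 8.

CCOCCCCOCCOCCCCOCCCCOCCOCCCCOCCOCC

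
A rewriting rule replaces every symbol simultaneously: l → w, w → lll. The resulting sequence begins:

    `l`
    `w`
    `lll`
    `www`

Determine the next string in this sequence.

lllllllll

Expanding www: w→lll, w→lll, w→lll. Concatenated: lll lll lll.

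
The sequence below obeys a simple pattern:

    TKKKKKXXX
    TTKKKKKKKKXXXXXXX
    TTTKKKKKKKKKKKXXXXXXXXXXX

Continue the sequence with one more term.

TTTTKKKKKKKKKKKKKKXXXXXXXXXXXXXXX

Each string has the form T^{n} K^{3n+2} X^{4n-1} (n = 1, 2, …).
For the next term, n = 4, so the run lengths are 4, 14, 15.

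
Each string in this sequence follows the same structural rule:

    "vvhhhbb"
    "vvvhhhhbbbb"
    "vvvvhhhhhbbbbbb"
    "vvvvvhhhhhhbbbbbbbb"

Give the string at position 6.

Term n consists of n+1 v's, followed by n+2 h's, followed by 2n b's (n = 1, 2, …).
For term 6, n = 6, so the run lengths are 7, 8, 12.

vvvvvvvhhhhhhhhbbbbbbbbbbbb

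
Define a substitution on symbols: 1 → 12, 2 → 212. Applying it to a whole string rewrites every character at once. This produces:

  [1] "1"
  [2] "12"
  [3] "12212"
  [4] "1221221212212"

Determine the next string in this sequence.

1221221212212212122121221221212212

Applying the rule to each of the 13 symbols of 1221221212212 gives the pieces 12 212 212 12 212 212 12 212 12 212 212 12 212, which concatenate to the answer.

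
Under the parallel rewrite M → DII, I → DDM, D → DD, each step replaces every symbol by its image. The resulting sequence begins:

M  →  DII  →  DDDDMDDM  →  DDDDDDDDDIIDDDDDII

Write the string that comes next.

DDDDDDDDDDDDDDDDDDDDMDDMDDDDDDDDDDDDMDDM

φ(DDDDDDDDDIIDDDDDII) expands symbol-by-symbol to DD DD DD DD DD DD DD DD DD DDM DDM DD DD DD DD DD DDM DDM; joining the 18 pieces gives the next term.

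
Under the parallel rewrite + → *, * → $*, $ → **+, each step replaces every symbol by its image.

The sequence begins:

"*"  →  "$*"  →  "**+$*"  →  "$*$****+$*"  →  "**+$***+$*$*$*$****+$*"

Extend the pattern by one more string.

Replace each of the 22 characters of **+$***+$*$*$*$****+$* in place — $* $* * **+ $* $* $* * **+ $* **+ $* **+ $* **+ $* $* $* $* * **+ $* — and concatenate.

$*$****+$*$*$****+$***+$***+$***+$*$*$*$****+$*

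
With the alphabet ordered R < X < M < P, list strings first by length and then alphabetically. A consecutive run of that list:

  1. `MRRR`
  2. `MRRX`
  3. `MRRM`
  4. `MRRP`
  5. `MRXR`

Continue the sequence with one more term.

Treat MRXR as a base-4 numeral over the given alphabet and add one, carrying through any trailing P's.

MRXX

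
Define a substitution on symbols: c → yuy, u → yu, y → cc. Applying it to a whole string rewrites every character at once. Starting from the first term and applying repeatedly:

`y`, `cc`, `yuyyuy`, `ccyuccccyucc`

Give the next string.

Rewriting each symbol of ccyuccccyucc: c→yuy, c→yuy, y→cc, u→yu, c→yuy, c→yuy, c→yuy, c→yuy, y→cc, u→yu, c→yuy, c→yuy, which concatenates to yuy yuy cc yu yuy yuy yuy yuy cc yu yuy yuy.

yuyyuyccyuyuyyuyyuyyuyccyuyuyyuy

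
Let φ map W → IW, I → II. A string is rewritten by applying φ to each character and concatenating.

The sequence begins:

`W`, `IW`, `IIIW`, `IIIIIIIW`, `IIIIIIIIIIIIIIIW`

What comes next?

IIIIIIIIIIIIIIIIIIIIIIIIIIIIIIIW

φ(IIIIIIIIIIIIIIIW) expands symbol-by-symbol to II II II II II II II II II II II II II II II IW; joining the 16 pieces gives the next term.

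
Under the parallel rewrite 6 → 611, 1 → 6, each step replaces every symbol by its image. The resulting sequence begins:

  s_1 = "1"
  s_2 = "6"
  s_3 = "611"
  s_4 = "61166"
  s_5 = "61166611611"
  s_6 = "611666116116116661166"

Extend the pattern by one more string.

6116661161161166611666116661161161166611611

φ(611666116116116661166) expands symbol-by-symbol to 611 6 6 611 611 611 6 6 611 6 6 611 6 6 611 611 611 6 6 611 611; joining the 21 pieces gives the next term.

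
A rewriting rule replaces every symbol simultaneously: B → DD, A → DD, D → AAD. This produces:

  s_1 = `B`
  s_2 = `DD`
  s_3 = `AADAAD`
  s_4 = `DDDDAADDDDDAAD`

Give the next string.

Replace each of the 14 characters of DDDDAADDDDDAAD in place — AAD AAD AAD AAD DD DD AAD AAD AAD AAD AAD DD DD AAD — and concatenate.

AADAADAADAADDDDDAADAADAADAADAADDDDDAAD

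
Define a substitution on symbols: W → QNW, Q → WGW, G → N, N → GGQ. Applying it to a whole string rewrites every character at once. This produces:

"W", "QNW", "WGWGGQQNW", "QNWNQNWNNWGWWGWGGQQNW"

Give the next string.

Replace each of the 21 characters of QNWNQNWNNWGWWGWGGQQNW in place — WGW GGQ QNW GGQ WGW GGQ QNW GGQ GGQ QNW N QNW QNW N QNW N N WGW WGW GGQ QNW — and concatenate.

WGWGGQQNWGGQWGWGGQQNWGGQGGQQNWNQNWQNWNQNWNNWGWWGWGGQQNW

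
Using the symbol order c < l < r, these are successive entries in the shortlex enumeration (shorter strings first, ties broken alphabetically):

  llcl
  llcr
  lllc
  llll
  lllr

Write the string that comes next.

Find the rightmost character of lllr below r, bump it to the next letter, and reset everything to its right to c.

llrc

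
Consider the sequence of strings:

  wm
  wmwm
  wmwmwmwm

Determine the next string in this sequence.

wmwmwmwmwmwmwmwm

Each string is two copies of the previous one concatenated.
One more doubling of wmwmwmwm gives the answer.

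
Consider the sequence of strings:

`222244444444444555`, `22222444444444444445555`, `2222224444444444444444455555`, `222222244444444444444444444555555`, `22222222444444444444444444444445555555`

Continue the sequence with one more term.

2222222224444444444444444444444444455555555

The n-th term is n+1 2's then 3n+2 4's then n 5's, where the shown terms are n = 3, 4, 5, 6, 7.
For the next term, n = 8, so the run lengths are 9, 26, 8.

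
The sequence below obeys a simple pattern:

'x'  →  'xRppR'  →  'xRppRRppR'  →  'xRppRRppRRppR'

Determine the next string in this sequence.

The strings grow by a fixed suffix RppR each time.
Applying this once more to xRppRRppRRppR:

xRppRRppRRppRRppR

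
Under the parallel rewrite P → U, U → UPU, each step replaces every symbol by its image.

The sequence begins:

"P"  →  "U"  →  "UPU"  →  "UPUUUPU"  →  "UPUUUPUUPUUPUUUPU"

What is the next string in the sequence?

UPUUUPUUPUUPUUUPUUPUUUPUUPUUUPUUPUUPUUUPU

φ(UPUUUPUUPUUPUUUPU) expands symbol-by-symbol to UPU U UPU UPU UPU U UPU UPU U UPU UPU U UPU UPU UPU U UPU; joining the 17 pieces gives the next term.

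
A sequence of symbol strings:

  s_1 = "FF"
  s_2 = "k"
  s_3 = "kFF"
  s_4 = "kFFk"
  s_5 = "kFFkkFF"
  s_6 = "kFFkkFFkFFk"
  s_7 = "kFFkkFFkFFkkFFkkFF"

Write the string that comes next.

From term 3 onward, concatenate the last term with the second-to-last: k·FF = kFF, kFF·k = kFFk, …
The next term joins kFFkkFFkFFkkFFkkFF and kFFkkFFkFFk.

kFFkkFFkFFkkFFkkFFkFFkkFFkFFk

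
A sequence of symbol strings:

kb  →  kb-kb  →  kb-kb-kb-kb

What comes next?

Every step duplicates the string with '-' between the halves.
Doubling kb-kb-kb-kb with '-' between the halves:

kb-kb-kb-kb-kb-kb-kb-kb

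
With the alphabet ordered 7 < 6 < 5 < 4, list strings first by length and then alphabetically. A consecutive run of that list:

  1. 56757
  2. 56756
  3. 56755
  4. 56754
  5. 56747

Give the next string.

56746

The successor of 56747 increments the rightmost position that isn't already 4 and resets every position after it to 7.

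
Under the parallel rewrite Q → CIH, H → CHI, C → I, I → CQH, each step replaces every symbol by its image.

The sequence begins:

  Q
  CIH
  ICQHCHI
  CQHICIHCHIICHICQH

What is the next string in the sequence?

φ(CQHICIHCHIICHICQH) expands symbol-by-symbol to I CIH CHI CQH I CQH CHI I CHI CQH CQH I CHI CQH I CIH CHI; joining the 17 pieces gives the next term.

ICIHCHICQHICQHCHIICHICQHCQHICHICQHICIHCHI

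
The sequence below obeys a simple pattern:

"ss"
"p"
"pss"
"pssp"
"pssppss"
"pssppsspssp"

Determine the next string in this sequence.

This is a Fibonacci-style word recurrence s(k) = s(k−1)·s(k−2): e.g. p·ss = pss.
So term 7 is pssppsspssp·pssppss.

pssppsspssppssppss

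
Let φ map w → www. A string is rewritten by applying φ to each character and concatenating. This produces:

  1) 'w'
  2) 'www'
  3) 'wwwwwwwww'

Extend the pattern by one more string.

wwwwwwwwwwwwwwwwwwwwwwwwwww

Expanding wwwwwwwww: w→www, w→www, w→www, w→www, w→www, w→www, w→www, w→www, w→www. Concatenated: www www www www www www www www www.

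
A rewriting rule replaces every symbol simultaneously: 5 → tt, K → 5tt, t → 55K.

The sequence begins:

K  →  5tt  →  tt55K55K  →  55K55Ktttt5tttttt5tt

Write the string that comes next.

tttt5tttttt5tt55K55K55K55Ktt55K55K55K55K55K55Ktt55K55K

Replace each of the 20 characters of 55K55Ktttt5tttttt5tt in place — tt tt 5tt tt tt 5tt 55K 55K 55K 55K tt 55K 55K 55K 55K 55K 55K tt 55K 55K — and concatenate.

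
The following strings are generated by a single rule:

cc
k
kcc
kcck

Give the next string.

This is a Fibonacci-style word recurrence s(k) = s(k−1)·s(k−2): e.g. k·cc = kcc.
Continuing: kcck · kcc gives term 5.

kcckkcc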